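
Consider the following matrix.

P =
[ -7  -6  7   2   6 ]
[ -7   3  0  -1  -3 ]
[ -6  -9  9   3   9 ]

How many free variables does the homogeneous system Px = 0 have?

3

Row reduce to echelon form.
R2 ← R2 − R1: [0, 9, -7, -3, -9]
R3 ← R3 − (6/7)·R1: [0, -27/7, 3, 9/7, 27/7]
R3 ← R3 + (3/7)·R2: [0, 0, 0, 0, 0]
2 nonzero rows, so rank(P) = 2.
P has 5 columns; by rank–nullity, nullity = 5 − 2 = 3.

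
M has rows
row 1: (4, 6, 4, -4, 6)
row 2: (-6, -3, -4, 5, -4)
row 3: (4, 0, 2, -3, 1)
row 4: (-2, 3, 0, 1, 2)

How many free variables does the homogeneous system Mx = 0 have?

3

Row reduce to echelon form.
R2 ← R2 + (3/2)·R1: [0, 6, 2, -1, 5]
R3 ← R3 − R1: [0, -6, -2, 1, -5]
R4 ← R4 + (1/2)·R1: [0, 6, 2, -1, 5]
R3 ← R3 + R2: [0, 0, 0, 0, 0]
R4 ← R4 − R2: [0, 0, 0, 0, 0]
2 nonzero rows, so rank(M) = 2.
M has 5 columns; by rank–nullity, nullity = 5 − 2 = 3.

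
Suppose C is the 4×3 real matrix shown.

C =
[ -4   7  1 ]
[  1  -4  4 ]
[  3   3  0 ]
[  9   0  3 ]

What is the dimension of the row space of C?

Row reduce to echelon form.
R2 ← R2 + (1/4)·R1: [0, -9/4, 17/4]
R3 ← R3 + (3/4)·R1: [0, 33/4, 3/4]
R4 ← R4 + (9/4)·R1: [0, 63/4, 21/4]
R3 ← R3 + (11/3)·R2: [0, 0, 49/3]
R4 ← R4 + (7)·R2: [0, 0, 35]
R4 ← R4 − (15/7)·R3: [0, 0, 0]
Echelon form has 3 nonzero rows, so rank(C) = 3.
The row space has dimension equal to the rank: 3.

3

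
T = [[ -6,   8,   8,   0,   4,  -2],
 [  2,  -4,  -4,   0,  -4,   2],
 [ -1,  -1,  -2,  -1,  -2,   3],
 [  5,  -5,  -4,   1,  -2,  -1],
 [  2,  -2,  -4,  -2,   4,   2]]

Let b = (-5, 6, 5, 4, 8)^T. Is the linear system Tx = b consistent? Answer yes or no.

no

Row reduce the augmented matrix [T | b].
R2 ← R2 + (1/3)·R1: [0, -4/3, -4/3, 0, -8/3, 4/3, 13/3]
R3 ← R3 − (1/6)·R1: [0, -7/3, -10/3, -1, -8/3, 10/3, 35/6]
R4 ← R4 + (5/6)·R1: [0, 5/3, 8/3, 1, 4/3, -8/3, -1/6]
R5 ← R5 + (1/3)·R1: [0, 2/3, -4/3, -2, 16/3, 4/3, 19/3]
R3 ← R3 − (7/4)·R2: [0, 0, -1, -1, 2, 1, -7/4]
R4 ← R4 + (5/4)·R2: [0, 0, 1, 1, -2, -1, 21/4]
R5 ← R5 + (1/2)·R2: [0, 0, -2, -2, 4, 2, 17/2]
R4 ← R4 + R3: [0, 0, 0, 0, 0, 0, 7/2]
R5 ← R5 − (2)·R3: [0, 0, 0, 0, 0, 0, 12]
R5 ← R5 − (24/7)·R4: [0, 0, 0, 0, 0, 0, 0]
The echelon form has 4 nonzero rows; the last pivot sits in the augmented column, so rank(T) = 3 but rank([T|b]) = 4.
Since the ranks differ, the system is inconsistent.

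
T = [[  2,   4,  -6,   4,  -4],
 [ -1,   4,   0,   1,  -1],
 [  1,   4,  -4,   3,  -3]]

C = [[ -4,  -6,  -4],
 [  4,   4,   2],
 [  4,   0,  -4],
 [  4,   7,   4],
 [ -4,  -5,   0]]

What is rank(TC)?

2

First compute TC:
[[ 16,  52,  40],
 [ 28,  34,  16],
 [ 20,  46,  32]]
Now row reduce the product.
R2 ← R2 − (7/4)·R1: [0, -57, -54]
R3 ← R3 − (5/4)·R1: [0, -19, -18]
R3 ← R3 − (1/3)·R2: [0, 0, 0]
2 nonzero rows, so rank(TC) = 2.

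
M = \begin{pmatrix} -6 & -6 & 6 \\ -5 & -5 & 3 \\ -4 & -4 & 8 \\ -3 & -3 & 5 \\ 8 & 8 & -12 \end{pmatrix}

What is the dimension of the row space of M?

Row reduce to echelon form.
R2 ← R2 − (5/6)·R1: [0, 0, -2]
R3 ← R3 − (2/3)·R1: [0, 0, 4]
R4 ← R4 − (1/2)·R1: [0, 0, 2]
R5 ← R5 + (4/3)·R1: [0, 0, -4]
R3 ← R3 + (2)·R2: [0, 0, 0]
R4 ← R4 + R2: [0, 0, 0]
R5 ← R5 − (2)·R2: [0, 0, 0]
Echelon form has 2 nonzero rows, so rank(M) = 2.
The row space has dimension equal to the rank: 2.

2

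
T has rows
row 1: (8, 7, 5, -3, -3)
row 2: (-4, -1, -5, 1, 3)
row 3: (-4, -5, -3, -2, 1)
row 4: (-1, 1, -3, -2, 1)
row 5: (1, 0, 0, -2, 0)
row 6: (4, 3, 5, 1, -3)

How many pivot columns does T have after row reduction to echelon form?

Row reduce to echelon form.
R2 ← R2 + (1/2)·R1: [0, 5/2, -5/2, -1/2, 3/2]
R3 ← R3 + (1/2)·R1: [0, -3/2, -1/2, -7/2, -1/2]
R4 ← R4 + (1/8)·R1: [0, 15/8, -19/8, -19/8, 5/8]
R5 ← R5 − (1/8)·R1: [0, -7/8, -5/8, -13/8, 3/8]
R6 ← R6 − (1/2)·R1: [0, -1/2, 5/2, 5/2, -3/2]
R3 ← R3 + (3/5)·R2: [0, 0, -2, -19/5, 2/5]
R4 ← R4 − (3/4)·R2: [0, 0, -1/2, -2, -1/2]
R5 ← R5 + (7/20)·R2: [0, 0, -3/2, -9/5, 9/10]
R6 ← R6 + (1/5)·R2: [0, 0, 2, 12/5, -6/5]
R4 ← R4 − (1/4)·R3: [0, 0, 0, -21/20, -3/5]
R5 ← R5 − (3/4)·R3: [0, 0, 0, 21/20, 3/5]
R6 ← R6 + R3: [0, 0, 0, -7/5, -4/5]
R5 ← R5 + R4: [0, 0, 0, 0, 0]
R6 ← R6 − (4/3)·R4: [0, 0, 0, 0, 0]
Echelon form has 4 nonzero rows, so rank(T) = 4.
Each nonzero row contributes one pivot column: 4 pivot columns.

4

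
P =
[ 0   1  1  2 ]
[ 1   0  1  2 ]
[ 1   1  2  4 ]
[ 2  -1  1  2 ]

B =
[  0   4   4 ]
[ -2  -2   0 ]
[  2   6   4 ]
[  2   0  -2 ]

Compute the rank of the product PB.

2

First compute PB:
[[  4,   4,   0],
 [  6,  10,   4],
 [ 10,  14,   4],
 [  8,  16,   8]]
Now row reduce the product.
R2 ← R2 − (3/2)·R1: [0, 4, 4]
R3 ← R3 − (5/2)·R1: [0, 4, 4]
R4 ← R4 − (2)·R1: [0, 8, 8]
R3 ← R3 − R2: [0, 0, 0]
R4 ← R4 − (2)·R2: [0, 0, 0]
2 nonzero rows, so rank(PB) = 2.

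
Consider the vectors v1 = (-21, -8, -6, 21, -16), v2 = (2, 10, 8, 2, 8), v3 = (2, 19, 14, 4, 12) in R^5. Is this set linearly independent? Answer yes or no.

Form the matrix with these vectors as rows and row reduce.
R2 ← R2 + (2/21)·R1: [0, 194/21, 52/7, 4, 136/21]
R3 ← R3 + (2/21)·R1: [0, 383/21, 94/7, 6, 220/21]
R3 ← R3 − (383/194)·R2: [0, 0, -120/97, -184/97, -224/97]
3 nonzero rows, so the 3 vectors span a space of dimension 3.
Since 3 = 3, the vectors are linearly independent.

yes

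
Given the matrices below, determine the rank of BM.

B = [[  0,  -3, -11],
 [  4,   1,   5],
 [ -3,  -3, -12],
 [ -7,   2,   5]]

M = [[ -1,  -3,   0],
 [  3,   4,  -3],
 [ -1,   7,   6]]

2

First compute BM:
[[  2, -89, -57],
 [ -6,  27,  27],
 [  6, -87, -63],
 [  8,  64,  24]]
Now row reduce the product.
R2 ← R2 + (3)·R1: [0, -240, -144]
R3 ← R3 − (3)·R1: [0, 180, 108]
R4 ← R4 − (4)·R1: [0, 420, 252]
R3 ← R3 + (3/4)·R2: [0, 0, 0]
R4 ← R4 + (7/4)·R2: [0, 0, 0]
2 nonzero rows, so rank(BM) = 2.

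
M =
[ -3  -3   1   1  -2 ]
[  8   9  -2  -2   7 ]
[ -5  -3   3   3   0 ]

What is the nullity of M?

Row reduce to echelon form.
R2 ← R2 + (8/3)·R1: [0, 1, 2/3, 2/3, 5/3]
R3 ← R3 − (5/3)·R1: [0, 2, 4/3, 4/3, 10/3]
R3 ← R3 − (2)·R2: [0, 0, 0, 0, 0]
2 nonzero rows, so rank(M) = 2.
M has 5 columns; by rank–nullity, nullity = 5 − 2 = 3.

3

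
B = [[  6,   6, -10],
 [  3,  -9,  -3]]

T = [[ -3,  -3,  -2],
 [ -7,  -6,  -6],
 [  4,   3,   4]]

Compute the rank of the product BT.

2

First compute BT:
[[-100, -84, -88],
 [ 42,  36,  36]]
Now row reduce the product.
R2 ← R2 + (21/50)·R1: [0, 18/25, -24/25]
2 nonzero rows, so rank(BT) = 2.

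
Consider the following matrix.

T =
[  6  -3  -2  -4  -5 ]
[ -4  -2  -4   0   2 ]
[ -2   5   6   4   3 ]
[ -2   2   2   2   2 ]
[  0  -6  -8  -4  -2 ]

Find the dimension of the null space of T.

Row reduce to echelon form.
R2 ← R2 + (2/3)·R1: [0, -4, -16/3, -8/3, -4/3]
R3 ← R3 + (1/3)·R1: [0, 4, 16/3, 8/3, 4/3]
R4 ← R4 + (1/3)·R1: [0, 1, 4/3, 2/3, 1/3]
R3 ← R3 + R2: [0, 0, 0, 0, 0]
R4 ← R4 + (1/4)·R2: [0, 0, 0, 0, 0]
R5 ← R5 − (3/2)·R2: [0, 0, 0, 0, 0]
2 nonzero rows, so rank(T) = 2.
T has 5 columns; by rank–nullity, nullity = 5 − 2 = 3.

3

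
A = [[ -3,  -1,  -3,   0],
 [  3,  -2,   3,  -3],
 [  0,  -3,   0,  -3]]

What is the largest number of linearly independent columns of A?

2

Row reduce to echelon form.
R2 ← R2 + R1: [0, -3, 0, -3]
R3 ← R3 − R2: [0, 0, 0, 0]
Echelon form has 2 nonzero rows, so rank(A) = 2.
The rank gives the maximum number of linearly independent columns: 2.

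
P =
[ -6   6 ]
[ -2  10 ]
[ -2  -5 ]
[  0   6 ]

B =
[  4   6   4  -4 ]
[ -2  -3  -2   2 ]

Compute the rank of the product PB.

First compute PB:
[[-36, -54, -36,  36],
 [-28, -42, -28,  28],
 [  2,   3,   2,  -2],
 [-12, -18, -12,  12]]
Now row reduce the product.
R2 ← R2 − (7/9)·R1: [0, 0, 0, 0]
R3 ← R3 + (1/18)·R1: [0, 0, 0, 0]
R4 ← R4 − (1/3)·R1: [0, 0, 0, 0]
1 nonzero row, so rank(PB) = 1.

1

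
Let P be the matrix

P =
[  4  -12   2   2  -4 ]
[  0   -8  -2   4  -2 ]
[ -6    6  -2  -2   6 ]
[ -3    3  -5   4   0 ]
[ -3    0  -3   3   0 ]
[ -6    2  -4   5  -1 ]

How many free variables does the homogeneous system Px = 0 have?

1

Row reduce to echelon form.
R3 ← R3 + (3/2)·R1: [0, -12, 1, 1, 0]
R4 ← R4 + (3/4)·R1: [0, -6, -7/2, 11/2, -3]
R5 ← R5 + (3/4)·R1: [0, -9, -3/2, 9/2, -3]
R6 ← R6 + (3/2)·R1: [0, -16, -1, 8, -7]
R3 ← R3 − (3/2)·R2: [0, 0, 4, -5, 3]
R4 ← R4 − (3/4)·R2: [0, 0, -2, 5/2, -3/2]
R5 ← R5 − (9/8)·R2: [0, 0, 3/4, 0, -3/4]
R6 ← R6 − (2)·R2: [0, 0, 3, 0, -3]
R4 ← R4 + (1/2)·R3: [0, 0, 0, 0, 0]
R5 ← R5 − (3/16)·R3: [0, 0, 0, 15/16, -21/16]
R6 ← R6 − (3/4)·R3: [0, 0, 0, 15/4, -21/4]
Swap R4 ↔ R5
R6 ← R6 − (4)·R4: [0, 0, 0, 0, 0]
4 nonzero rows, so rank(P) = 4.
P has 5 columns; by rank–nullity, nullity = 5 − 4 = 1.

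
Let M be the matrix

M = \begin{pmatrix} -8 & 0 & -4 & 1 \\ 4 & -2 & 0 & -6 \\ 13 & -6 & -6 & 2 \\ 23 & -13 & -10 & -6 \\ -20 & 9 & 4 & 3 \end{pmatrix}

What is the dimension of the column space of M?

4

Row reduce to echelon form.
R2 ← R2 + (1/2)·R1: [0, -2, -2, -11/2]
R3 ← R3 + (13/8)·R1: [0, -6, -25/2, 29/8]
R4 ← R4 + (23/8)·R1: [0, -13, -43/2, -25/8]
R5 ← R5 − (5/2)·R1: [0, 9, 14, 1/2]
R3 ← R3 − (3)·R2: [0, 0, -13/2, 161/8]
R4 ← R4 − (13/2)·R2: [0, 0, -17/2, 261/8]
R5 ← R5 + (9/2)·R2: [0, 0, 5, -97/4]
R4 ← R4 − (17/13)·R3: [0, 0, 0, 82/13]
R5 ← R5 + (10/13)·R3: [0, 0, 0, -114/13]
R5 ← R5 + (57/41)·R4: [0, 0, 0, 0]
Echelon form has 4 nonzero rows, so rank(M) = 4.
The column space has dimension equal to the rank: 4.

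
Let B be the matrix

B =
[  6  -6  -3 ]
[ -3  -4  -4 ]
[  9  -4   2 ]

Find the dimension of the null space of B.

Row reduce to echelon form.
R2 ← R2 + (1/2)·R1: [0, -7, -11/2]
R3 ← R3 − (3/2)·R1: [0, 5, 13/2]
R3 ← R3 + (5/7)·R2: [0, 0, 18/7]
3 nonzero rows, so rank(B) = 3.
B has 3 columns; by rank–nullity, nullity = 3 − 3 = 0.

0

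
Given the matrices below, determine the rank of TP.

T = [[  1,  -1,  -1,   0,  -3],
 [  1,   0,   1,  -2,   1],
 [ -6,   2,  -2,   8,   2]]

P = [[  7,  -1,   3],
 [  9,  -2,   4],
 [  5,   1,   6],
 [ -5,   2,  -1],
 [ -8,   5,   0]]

First compute TP:
[[ 17, -15,  -7],
 [ 14,   1,  11],
 [-90,  26, -30]]
Now row reduce the product.
R2 ← R2 − (14/17)·R1: [0, 227/17, 285/17]
R3 ← R3 + (90/17)·R1: [0, -908/17, -1140/17]
R3 ← R3 + (4)·R2: [0, 0, 0]
2 nonzero rows, so rank(TP) = 2.

2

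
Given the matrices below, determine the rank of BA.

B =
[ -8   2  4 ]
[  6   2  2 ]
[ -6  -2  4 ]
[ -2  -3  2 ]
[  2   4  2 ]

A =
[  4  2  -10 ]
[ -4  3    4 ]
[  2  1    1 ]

3

First compute BA:
[[-32,  -6,  92],
 [ 20,  20, -50],
 [ -8, -14,  56],
 [  8, -11,  10],
 [ -4,  18,  -2]]
Now row reduce the product.
R2 ← R2 + (5/8)·R1: [0, 65/4, 15/2]
R3 ← R3 − (1/4)·R1: [0, -25/2, 33]
R4 ← R4 + (1/4)·R1: [0, -25/2, 33]
R5 ← R5 − (1/8)·R1: [0, 75/4, -27/2]
R3 ← R3 + (10/13)·R2: [0, 0, 504/13]
R4 ← R4 + (10/13)·R2: [0, 0, 504/13]
R5 ← R5 − (15/13)·R2: [0, 0, -288/13]
R4 ← R4 − R3: [0, 0, 0]
R5 ← R5 + (4/7)·R3: [0, 0, 0]
3 nonzero rows, so rank(BA) = 3.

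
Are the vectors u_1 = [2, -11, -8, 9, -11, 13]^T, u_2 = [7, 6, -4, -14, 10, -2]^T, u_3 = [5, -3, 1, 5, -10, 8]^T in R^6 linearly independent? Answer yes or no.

yes

Form the matrix with these vectors as rows and row reduce.
R2 ← R2 − (7/2)·R1: [0, 89/2, 24, -91/2, 97/2, -95/2]
R3 ← R3 − (5/2)·R1: [0, 49/2, 21, -35/2, 35/2, -49/2]
R3 ← R3 − (49/89)·R2: [0, 0, 693/89, 672/89, -819/89, 147/89]
3 nonzero rows, so the 3 vectors span a space of dimension 3.
Since 3 = 3, the vectors are linearly independent.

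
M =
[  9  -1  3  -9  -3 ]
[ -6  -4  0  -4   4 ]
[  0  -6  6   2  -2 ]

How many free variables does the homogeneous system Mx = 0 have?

2

Row reduce to echelon form.
R2 ← R2 + (2/3)·R1: [0, -14/3, 2, -10, 2]
R3 ← R3 − (9/7)·R2: [0, 0, 24/7, 104/7, -32/7]
3 nonzero rows, so rank(M) = 3.
M has 5 columns; by rank–nullity, nullity = 5 − 3 = 2.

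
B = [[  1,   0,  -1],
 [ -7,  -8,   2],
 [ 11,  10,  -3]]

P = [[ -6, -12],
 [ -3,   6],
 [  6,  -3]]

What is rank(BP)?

2

First compute BP:
[[-12,  -9],
 [ 78,  30],
 [-114, -63]]
Now row reduce the product.
R2 ← R2 + (13/2)·R1: [0, -57/2]
R3 ← R3 − (19/2)·R1: [0, 45/2]
R3 ← R3 + (15/19)·R2: [0, 0]
2 nonzero rows, so rank(BP) = 2.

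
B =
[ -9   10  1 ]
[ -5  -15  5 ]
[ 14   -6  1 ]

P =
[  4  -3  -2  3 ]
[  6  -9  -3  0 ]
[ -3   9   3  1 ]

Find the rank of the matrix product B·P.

First compute BP:
[[ 21, -54,  -9, -26],
 [-125, 195,  70, -10],
 [ 17,  21,  -7,  43]]
Now row reduce the product.
R2 ← R2 + (125/21)·R1: [0, -885/7, 115/7, -3460/21]
R3 ← R3 − (17/21)·R1: [0, 453/7, 2/7, 1345/21]
R3 ← R3 + (151/295)·R2: [0, 0, 513/59, -1197/59]
3 nonzero rows, so rank(BP) = 3.

3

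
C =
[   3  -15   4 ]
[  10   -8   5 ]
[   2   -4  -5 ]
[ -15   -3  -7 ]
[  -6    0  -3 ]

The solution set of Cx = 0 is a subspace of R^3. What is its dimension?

Row reduce to echelon form.
R2 ← R2 − (10/3)·R1: [0, 42, -25/3]
R3 ← R3 − (2/3)·R1: [0, 6, -23/3]
R4 ← R4 + (5)·R1: [0, -78, 13]
R5 ← R5 + (2)·R1: [0, -30, 5]
R3 ← R3 − (1/7)·R2: [0, 0, -136/21]
R4 ← R4 + (13/7)·R2: [0, 0, -52/21]
R5 ← R5 + (5/7)·R2: [0, 0, -20/21]
R4 ← R4 − (13/34)·R3: [0, 0, 0]
R5 ← R5 − (5/34)·R3: [0, 0, 0]
3 nonzero rows, so rank(C) = 3.
C has 3 columns; by rank–nullity, nullity = 3 − 3 = 0.

0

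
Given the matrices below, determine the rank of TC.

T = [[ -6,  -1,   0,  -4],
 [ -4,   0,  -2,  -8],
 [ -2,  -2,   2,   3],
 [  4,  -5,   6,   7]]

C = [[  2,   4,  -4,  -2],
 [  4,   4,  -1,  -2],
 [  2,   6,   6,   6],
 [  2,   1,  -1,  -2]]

3

First compute TC:
[[-24, -32,  29,  22],
 [-28, -36,  12,  12],
 [ -2,  -1,  19,  14],
 [ 14,  39,  18,  24]]
Now row reduce the product.
R2 ← R2 − (7/6)·R1: [0, 4/3, -131/6, -41/3]
R3 ← R3 − (1/12)·R1: [0, 5/3, 199/12, 73/6]
R4 ← R4 + (7/12)·R1: [0, 61/3, 419/12, 221/6]
R3 ← R3 − (5/4)·R2: [0, 0, 351/8, 117/4]
R4 ← R4 − (61/4)·R2: [0, 0, 2943/8, 981/4]
R4 ← R4 − (109/13)·R3: [0, 0, 0, 0]
3 nonzero rows, so rank(TC) = 3.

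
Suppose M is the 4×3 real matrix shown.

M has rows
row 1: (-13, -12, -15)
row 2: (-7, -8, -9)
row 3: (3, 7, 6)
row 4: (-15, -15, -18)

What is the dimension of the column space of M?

2

Row reduce to echelon form.
R2 ← R2 − (7/13)·R1: [0, -20/13, -12/13]
R3 ← R3 + (3/13)·R1: [0, 55/13, 33/13]
R4 ← R4 − (15/13)·R1: [0, -15/13, -9/13]
R3 ← R3 + (11/4)·R2: [0, 0, 0]
R4 ← R4 − (3/4)·R2: [0, 0, 0]
Echelon form has 2 nonzero rows, so rank(M) = 2.
The column space has dimension equal to the rank: 2.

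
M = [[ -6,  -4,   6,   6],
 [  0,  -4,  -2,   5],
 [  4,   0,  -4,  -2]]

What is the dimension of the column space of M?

3

Row reduce to echelon form.
R3 ← R3 + (2/3)·R1: [0, -8/3, 0, 2]
R3 ← R3 − (2/3)·R2: [0, 0, 4/3, -4/3]
Echelon form has 3 nonzero rows, so rank(M) = 3.
The column space has dimension equal to the rank: 3.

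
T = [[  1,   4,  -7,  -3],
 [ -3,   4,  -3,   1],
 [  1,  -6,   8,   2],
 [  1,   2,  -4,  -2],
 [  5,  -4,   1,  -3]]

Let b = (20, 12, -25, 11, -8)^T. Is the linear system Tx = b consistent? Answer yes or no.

yes

Row reduce the augmented matrix [T | b].
R2 ← R2 + (3)·R1: [0, 16, -24, -8, 72]
R3 ← R3 − R1: [0, -10, 15, 5, -45]
R4 ← R4 − R1: [0, -2, 3, 1, -9]
R5 ← R5 − (5)·R1: [0, -24, 36, 12, -108]
R3 ← R3 + (5/8)·R2: [0, 0, 0, 0, 0]
R4 ← R4 + (1/8)·R2: [0, 0, 0, 0, 0]
R5 ← R5 + (3/2)·R2: [0, 0, 0, 0, 0]
The echelon form has 2 nonzero rows, and every pivot lies in the first 4 columns, so rank(T) = rank([T|b]) = 2.
The system is consistent.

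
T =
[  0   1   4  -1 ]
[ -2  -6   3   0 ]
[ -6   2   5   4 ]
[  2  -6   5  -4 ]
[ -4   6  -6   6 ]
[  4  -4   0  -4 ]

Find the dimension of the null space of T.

Row reduce to echelon form.
Swap R1 ↔ R2
R3 ← R3 − (3)·R1: [0, 20, -4, 4]
R4 ← R4 + R1: [0, -12, 8, -4]
R5 ← R5 − (2)·R1: [0, 18, -12, 6]
R6 ← R6 + (2)·R1: [0, -16, 6, -4]
R3 ← R3 − (20)·R2: [0, 0, -84, 24]
R4 ← R4 + (12)·R2: [0, 0, 56, -16]
R5 ← R5 − (18)·R2: [0, 0, -84, 24]
R6 ← R6 + (16)·R2: [0, 0, 70, -20]
R4 ← R4 + (2/3)·R3: [0, 0, 0, 0]
R5 ← R5 − R3: [0, 0, 0, 0]
R6 ← R6 + (5/6)·R3: [0, 0, 0, 0]
3 nonzero rows, so rank(T) = 3.
T has 4 columns; by rank–nullity, nullity = 4 − 3 = 1.

1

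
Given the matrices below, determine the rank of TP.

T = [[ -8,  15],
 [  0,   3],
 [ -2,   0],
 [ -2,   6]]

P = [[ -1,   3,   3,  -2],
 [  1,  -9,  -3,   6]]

2

First compute TP:
[[ 23, -159, -69, 106],
 [  3, -27,  -9,  18],
 [  2,  -6,  -6,   4],
 [  8, -60, -24,  40]]
Now row reduce the product.
R2 ← R2 − (3/23)·R1: [0, -144/23, 0, 96/23]
R3 ← R3 − (2/23)·R1: [0, 180/23, 0, -120/23]
R4 ← R4 − (8/23)·R1: [0, -108/23, 0, 72/23]
R3 ← R3 + (5/4)·R2: [0, 0, 0, 0]
R4 ← R4 − (3/4)·R2: [0, 0, 0, 0]
2 nonzero rows, so rank(TP) = 2.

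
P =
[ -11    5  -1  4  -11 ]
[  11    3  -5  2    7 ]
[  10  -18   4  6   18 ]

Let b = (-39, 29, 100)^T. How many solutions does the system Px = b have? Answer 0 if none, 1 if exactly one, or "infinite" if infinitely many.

infinite

Row reduce the augmented matrix [P | b].
R2 ← R2 + R1: [0, 8, -6, 6, -4, -10]
R3 ← R3 + (10/11)·R1: [0, -148/11, 34/11, 106/11, 8, 710/11]
R3 ← R3 + (37/22)·R2: [0, 0, -7, 217/11, 14/11, 525/11]
The echelon form has 3 nonzero rows, and every pivot lies in the first 5 columns, so rank(P) = rank([P|b]) = 3.
The system is consistent.
rank = 3 < 5 unknowns, so there are infinitely many solutions.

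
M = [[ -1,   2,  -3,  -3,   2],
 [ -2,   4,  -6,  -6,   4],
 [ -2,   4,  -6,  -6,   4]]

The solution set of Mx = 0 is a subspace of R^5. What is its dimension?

Row reduce to echelon form.
R2 ← R2 − (2)·R1: [0, 0, 0, 0, 0]
R3 ← R3 − (2)·R1: [0, 0, 0, 0, 0]
1 nonzero row, so rank(M) = 1.
M has 5 columns; by rank–nullity, nullity = 5 − 1 = 4.

4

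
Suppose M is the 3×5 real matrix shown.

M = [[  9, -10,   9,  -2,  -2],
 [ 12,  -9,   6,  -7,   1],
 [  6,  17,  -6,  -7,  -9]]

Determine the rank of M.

3

Row reduce to echelon form.
R2 ← R2 − (4/3)·R1: [0, 13/3, -6, -13/3, 11/3]
R3 ← R3 − (2/3)·R1: [0, 71/3, -12, -17/3, -23/3]
R3 ← R3 − (71/13)·R2: [0, 0, 270/13, 18, -360/13]
Echelon form has 3 nonzero rows, so rank(M) = 3.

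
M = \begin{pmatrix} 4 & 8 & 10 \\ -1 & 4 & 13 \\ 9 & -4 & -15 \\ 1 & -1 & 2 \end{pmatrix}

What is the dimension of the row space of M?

Row reduce to echelon form.
R2 ← R2 + (1/4)·R1: [0, 6, 31/2]
R3 ← R3 − (9/4)·R1: [0, -22, -75/2]
R4 ← R4 − (1/4)·R1: [0, -3, -1/2]
R3 ← R3 + (11/3)·R2: [0, 0, 58/3]
R4 ← R4 + (1/2)·R2: [0, 0, 29/4]
R4 ← R4 − (3/8)·R3: [0, 0, 0]
Echelon form has 3 nonzero rows, so rank(M) = 3.
The row space has dimension equal to the rank: 3.

3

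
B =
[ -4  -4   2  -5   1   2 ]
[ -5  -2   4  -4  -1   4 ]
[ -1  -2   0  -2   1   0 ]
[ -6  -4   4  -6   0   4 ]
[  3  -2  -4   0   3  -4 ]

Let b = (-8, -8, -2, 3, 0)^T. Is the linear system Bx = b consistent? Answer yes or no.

no

Row reduce the augmented matrix [B | b].
R2 ← R2 − (5/4)·R1: [0, 3, 3/2, 9/4, -9/4, 3/2, 2]
R3 ← R3 − (1/4)·R1: [0, -1, -1/2, -3/4, 3/4, -1/2, 0]
R4 ← R4 − (3/2)·R1: [0, 2, 1, 3/2, -3/2, 1, 15]
R5 ← R5 + (3/4)·R1: [0, -5, -5/2, -15/4, 15/4, -5/2, -6]
R3 ← R3 + (1/3)·R2: [0, 0, 0, 0, 0, 0, 2/3]
R4 ← R4 − (2/3)·R2: [0, 0, 0, 0, 0, 0, 41/3]
R5 ← R5 + (5/3)·R2: [0, 0, 0, 0, 0, 0, -8/3]
R4 ← R4 − (41/2)·R3: [0, 0, 0, 0, 0, 0, 0]
R5 ← R5 + (4)·R3: [0, 0, 0, 0, 0, 0, 0]
The echelon form has 3 nonzero rows; the last pivot sits in the augmented column, so rank(B) = 2 but rank([B|b]) = 3.
Since the ranks differ, the system is inconsistent.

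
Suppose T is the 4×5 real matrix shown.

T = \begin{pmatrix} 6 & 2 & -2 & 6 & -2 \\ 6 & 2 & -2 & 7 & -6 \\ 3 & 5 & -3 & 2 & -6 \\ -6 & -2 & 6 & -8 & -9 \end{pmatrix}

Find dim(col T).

4

Row reduce to echelon form.
R2 ← R2 − R1: [0, 0, 0, 1, -4]
R3 ← R3 − (1/2)·R1: [0, 4, -2, -1, -5]
R4 ← R4 + R1: [0, 0, 4, -2, -11]
Swap R2 ↔ R3
Swap R3 ↔ R4
Echelon form has 4 nonzero rows, so rank(T) = 4.
The column space has dimension equal to the rank: 4.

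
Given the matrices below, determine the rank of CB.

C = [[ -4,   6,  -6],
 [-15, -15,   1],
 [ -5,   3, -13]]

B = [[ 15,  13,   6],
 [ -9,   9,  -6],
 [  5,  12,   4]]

3

First compute CB:
[[-144, -70, -84],
 [-85, -318,   4],
 [-167, -194, -100]]
Now row reduce the product.
R2 ← R2 − (85/144)·R1: [0, -19921/72, 643/12]
R3 ← R3 − (167/144)·R1: [0, -8123/72, -31/12]
R3 ← R3 − (8123/19921)·R2: [0, 0, -486720/19921]
3 nonzero rows, so rank(CB) = 3.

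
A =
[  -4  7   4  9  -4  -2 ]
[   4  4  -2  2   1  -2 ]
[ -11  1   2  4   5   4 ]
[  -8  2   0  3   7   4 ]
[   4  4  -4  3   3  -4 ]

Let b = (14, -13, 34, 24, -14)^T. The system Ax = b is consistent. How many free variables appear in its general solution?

Row reduce the augmented matrix [A | b].
R2 ← R2 + R1: [0, 11, 2, 11, -3, -4, 1]
R3 ← R3 − (11/4)·R1: [0, -73/4, -9, -83/4, 16, 19/2, -9/2]
R4 ← R4 − (2)·R1: [0, -12, -8, -15, 15, 8, -4]
R5 ← R5 + R1: [0, 11, 0, 12, -1, -6, 0]
R3 ← R3 + (73/44)·R2: [0, 0, -125/22, -5/2, 485/44, 63/22, -125/44]
R4 ← R4 + (12/11)·R2: [0, 0, -64/11, -3, 129/11, 40/11, -32/11]
R5 ← R5 − R2: [0, 0, -2, 1, 2, -2, -1]
R4 ← R4 − (128/125)·R3: [0, 0, 0, -11/25, 11/25, 88/125, 0]
R5 ← R5 − (44/125)·R3: [0, 0, 0, 47/25, -47/25, -376/125, 0]
R5 ← R5 + (47/11)·R4: [0, 0, 0, 0, 0, 0, 0]
The echelon form has 4 nonzero rows, and every pivot lies in the first 6 columns, so rank(A) = rank([A|b]) = 4.
The system is consistent.
Free variables = (unknowns) − (rank) = 6 − 4 = 2.

2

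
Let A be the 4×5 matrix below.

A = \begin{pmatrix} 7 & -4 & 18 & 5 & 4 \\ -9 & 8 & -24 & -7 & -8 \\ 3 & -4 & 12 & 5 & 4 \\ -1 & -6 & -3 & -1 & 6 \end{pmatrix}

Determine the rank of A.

Row reduce to echelon form.
R2 ← R2 + (9/7)·R1: [0, 20/7, -6/7, -4/7, -20/7]
R3 ← R3 − (3/7)·R1: [0, -16/7, 30/7, 20/7, 16/7]
R4 ← R4 + (1/7)·R1: [0, -46/7, -3/7, -2/7, 46/7]
R3 ← R3 + (4/5)·R2: [0, 0, 18/5, 12/5, 0]
R4 ← R4 + (23/10)·R2: [0, 0, -12/5, -8/5, 0]
R4 ← R4 + (2/3)·R3: [0, 0, 0, 0, 0]
Echelon form has 3 nonzero rows, so rank(A) = 3.

3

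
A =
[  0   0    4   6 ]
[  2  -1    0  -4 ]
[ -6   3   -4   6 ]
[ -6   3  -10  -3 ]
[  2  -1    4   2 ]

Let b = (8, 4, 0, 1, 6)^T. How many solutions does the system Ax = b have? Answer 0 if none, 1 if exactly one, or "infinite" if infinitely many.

0

Row reduce the augmented matrix [A | b].
Swap R1 ↔ R2
R3 ← R3 + (3)·R1: [0, 0, -4, -6, 12]
R4 ← R4 + (3)·R1: [0, 0, -10, -15, 13]
R5 ← R5 − R1: [0, 0, 4, 6, 2]
R3 ← R3 + R2: [0, 0, 0, 0, 20]
R4 ← R4 + (5/2)·R2: [0, 0, 0, 0, 33]
R5 ← R5 − R2: [0, 0, 0, 0, -6]
R4 ← R4 − (33/20)·R3: [0, 0, 0, 0, 0]
R5 ← R5 + (3/10)·R3: [0, 0, 0, 0, 0]
The echelon form has 3 nonzero rows; the last pivot sits in the augmented column, so rank(A) = 2 but rank([A|b]) = 3.
Since the ranks differ, the system is inconsistent.
It has no solutions.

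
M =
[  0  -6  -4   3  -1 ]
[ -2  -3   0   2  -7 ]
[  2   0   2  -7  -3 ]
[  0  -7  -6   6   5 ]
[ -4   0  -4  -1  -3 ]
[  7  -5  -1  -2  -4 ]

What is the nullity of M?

0

Row reduce to echelon form.
Swap R1 ↔ R2
R3 ← R3 + R1: [0, -3, 2, -5, -10]
R5 ← R5 − (2)·R1: [0, 6, -4, -5, 11]
R6 ← R6 + (7/2)·R1: [0, -31/2, -1, 5, -57/2]
R3 ← R3 − (1/2)·R2: [0, 0, 4, -13/2, -19/2]
R4 ← R4 − (7/6)·R2: [0, 0, -4/3, 5/2, 37/6]
R5 ← R5 + R2: [0, 0, -8, -2, 10]
R6 ← R6 − (31/12)·R2: [0, 0, 28/3, -11/4, -311/12]
R4 ← R4 + (1/3)·R3: [0, 0, 0, 1/3, 3]
R5 ← R5 + (2)·R3: [0, 0, 0, -15, -9]
R6 ← R6 − (7/3)·R3: [0, 0, 0, 149/12, -15/4]
R5 ← R5 + (45)·R4: [0, 0, 0, 0, 126]
R6 ← R6 − (149/4)·R4: [0, 0, 0, 0, -231/2]
R6 ← R6 + (11/12)·R5: [0, 0, 0, 0, 0]
5 nonzero rows, so rank(M) = 5.
M has 5 columns; by rank–nullity, nullity = 5 − 5 = 0.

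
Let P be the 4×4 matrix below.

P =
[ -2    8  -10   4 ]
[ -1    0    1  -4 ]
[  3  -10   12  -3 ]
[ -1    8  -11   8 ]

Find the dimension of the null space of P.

2

Row reduce to echelon form.
R2 ← R2 − (1/2)·R1: [0, -4, 6, -6]
R3 ← R3 + (3/2)·R1: [0, 2, -3, 3]
R4 ← R4 − (1/2)·R1: [0, 4, -6, 6]
R3 ← R3 + (1/2)·R2: [0, 0, 0, 0]
R4 ← R4 + R2: [0, 0, 0, 0]
2 nonzero rows, so rank(P) = 2.
P has 4 columns; by rank–nullity, nullity = 4 − 2 = 2.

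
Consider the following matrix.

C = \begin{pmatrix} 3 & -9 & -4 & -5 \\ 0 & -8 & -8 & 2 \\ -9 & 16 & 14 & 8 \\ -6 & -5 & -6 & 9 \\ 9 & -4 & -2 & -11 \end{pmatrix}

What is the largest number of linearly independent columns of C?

3

Row reduce to echelon form.
R3 ← R3 + (3)·R1: [0, -11, 2, -7]
R4 ← R4 + (2)·R1: [0, -23, -14, -1]
R5 ← R5 − (3)·R1: [0, 23, 10, 4]
R3 ← R3 − (11/8)·R2: [0, 0, 13, -39/4]
R4 ← R4 − (23/8)·R2: [0, 0, 9, -27/4]
R5 ← R5 + (23/8)·R2: [0, 0, -13, 39/4]
R4 ← R4 − (9/13)·R3: [0, 0, 0, 0]
R5 ← R5 + R3: [0, 0, 0, 0]
Echelon form has 3 nonzero rows, so rank(C) = 3.
The rank gives the maximum number of linearly independent columns: 3.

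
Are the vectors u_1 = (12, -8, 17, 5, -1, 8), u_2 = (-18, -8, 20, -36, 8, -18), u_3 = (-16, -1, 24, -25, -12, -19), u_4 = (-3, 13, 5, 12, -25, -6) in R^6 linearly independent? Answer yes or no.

yes

Form the matrix with these vectors as rows and row reduce.
R2 ← R2 + (3/2)·R1: [0, -20, 91/2, -57/2, 13/2, -6]
R3 ← R3 + (4/3)·R1: [0, -35/3, 140/3, -55/3, -40/3, -25/3]
R4 ← R4 + (1/4)·R1: [0, 11, 37/4, 53/4, -101/4, -4]
R3 ← R3 − (7/12)·R2: [0, 0, 161/8, -41/24, -137/8, -29/6]
R4 ← R4 + (11/20)·R2: [0, 0, 1371/40, -97/40, -867/40, -73/10]
R4 ← R4 − (1371/805)·R3: [0, 0, 0, 78/161, 1206/161, 150/161]
4 nonzero rows, so the 4 vectors span a space of dimension 4.
Since 4 = 4, the vectors are linearly independent.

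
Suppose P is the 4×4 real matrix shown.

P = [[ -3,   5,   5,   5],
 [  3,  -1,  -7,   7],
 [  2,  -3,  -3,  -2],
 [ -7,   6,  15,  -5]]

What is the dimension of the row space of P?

Row reduce to echelon form.
R2 ← R2 + R1: [0, 4, -2, 12]
R3 ← R3 + (2/3)·R1: [0, 1/3, 1/3, 4/3]
R4 ← R4 − (7/3)·R1: [0, -17/3, 10/3, -50/3]
R3 ← R3 − (1/12)·R2: [0, 0, 1/2, 1/3]
R4 ← R4 + (17/12)·R2: [0, 0, 1/2, 1/3]
R4 ← R4 − R3: [0, 0, 0, 0]
Echelon form has 3 nonzero rows, so rank(P) = 3.
The row space has dimension equal to the rank: 3.

3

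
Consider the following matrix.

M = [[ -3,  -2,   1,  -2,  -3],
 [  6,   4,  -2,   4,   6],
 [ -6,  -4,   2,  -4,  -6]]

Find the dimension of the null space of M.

4

Row reduce to echelon form.
R2 ← R2 + (2)·R1: [0, 0, 0, 0, 0]
R3 ← R3 − (2)·R1: [0, 0, 0, 0, 0]
1 nonzero row, so rank(M) = 1.
M has 5 columns; by rank–nullity, nullity = 5 − 1 = 4.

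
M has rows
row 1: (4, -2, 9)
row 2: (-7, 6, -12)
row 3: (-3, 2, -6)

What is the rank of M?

2

Row reduce to echelon form.
R2 ← R2 + (7/4)·R1: [0, 5/2, 15/4]
R3 ← R3 + (3/4)·R1: [0, 1/2, 3/4]
R3 ← R3 − (1/5)·R2: [0, 0, 0]
Echelon form has 2 nonzero rows, so rank(M) = 2.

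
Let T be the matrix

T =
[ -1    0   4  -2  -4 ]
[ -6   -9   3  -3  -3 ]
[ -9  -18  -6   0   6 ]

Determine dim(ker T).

3

Row reduce to echelon form.
R2 ← R2 − (6)·R1: [0, -9, -21, 9, 21]
R3 ← R3 − (9)·R1: [0, -18, -42, 18, 42]
R3 ← R3 − (2)·R2: [0, 0, 0, 0, 0]
2 nonzero rows, so rank(T) = 2.
T has 5 columns; by rank–nullity, nullity = 5 − 2 = 3.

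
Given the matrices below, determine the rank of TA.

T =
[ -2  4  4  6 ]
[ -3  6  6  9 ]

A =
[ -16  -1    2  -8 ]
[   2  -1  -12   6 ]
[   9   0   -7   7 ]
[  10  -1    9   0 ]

First compute TA:
[[136,  -8, -26,  68],
 [204, -12, -39, 102]]
Now row reduce the product.
R2 ← R2 − (3/2)·R1: [0, 0, 0, 0]
1 nonzero row, so rank(TA) = 1.

1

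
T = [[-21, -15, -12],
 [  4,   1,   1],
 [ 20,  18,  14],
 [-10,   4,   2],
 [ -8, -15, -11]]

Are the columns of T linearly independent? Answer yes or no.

no

Row reduce T to echelon form.
R2 ← R2 + (4/21)·R1: [0, -13/7, -9/7]
R3 ← R3 + (20/21)·R1: [0, 26/7, 18/7]
R4 ← R4 − (10/21)·R1: [0, 78/7, 54/7]
R5 ← R5 − (8/21)·R1: [0, -65/7, -45/7]
R3 ← R3 + (2)·R2: [0, 0, 0]
R4 ← R4 + (6)·R2: [0, 0, 0]
R5 ← R5 − (5)·R2: [0, 0, 0]
2 pivots among 3 columns.
Only 2 < 3 pivot columns, so the columns are linearly dependent.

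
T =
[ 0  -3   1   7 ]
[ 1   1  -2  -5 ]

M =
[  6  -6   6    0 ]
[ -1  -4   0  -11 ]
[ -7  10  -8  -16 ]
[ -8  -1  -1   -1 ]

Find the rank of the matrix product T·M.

First compute TM:
[[-60,  15, -15,  10],
 [ 59, -25,  27,  26]]
Now row reduce the product.
R2 ← R2 + (59/60)·R1: [0, -41/4, 49/4, 215/6]
2 nonzero rows, so rank(TM) = 2.

2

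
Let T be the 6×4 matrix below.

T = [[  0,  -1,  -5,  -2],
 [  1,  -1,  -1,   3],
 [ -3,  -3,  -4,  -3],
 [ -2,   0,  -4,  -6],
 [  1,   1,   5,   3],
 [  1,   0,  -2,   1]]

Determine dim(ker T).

0

Row reduce to echelon form.
Swap R1 ↔ R2
R3 ← R3 + (3)·R1: [0, -6, -7, 6]
R4 ← R4 + (2)·R1: [0, -2, -6, 0]
R5 ← R5 − R1: [0, 2, 6, 0]
R6 ← R6 − R1: [0, 1, -1, -2]
R3 ← R3 − (6)·R2: [0, 0, 23, 18]
R4 ← R4 − (2)·R2: [0, 0, 4, 4]
R5 ← R5 + (2)·R2: [0, 0, -4, -4]
R6 ← R6 + R2: [0, 0, -6, -4]
R4 ← R4 − (4/23)·R3: [0, 0, 0, 20/23]
R5 ← R5 + (4/23)·R3: [0, 0, 0, -20/23]
R6 ← R6 + (6/23)·R3: [0, 0, 0, 16/23]
R5 ← R5 + R4: [0, 0, 0, 0]
R6 ← R6 − (4/5)·R4: [0, 0, 0, 0]
4 nonzero rows, so rank(T) = 4.
T has 4 columns; by rank–nullity, nullity = 4 − 4 = 0.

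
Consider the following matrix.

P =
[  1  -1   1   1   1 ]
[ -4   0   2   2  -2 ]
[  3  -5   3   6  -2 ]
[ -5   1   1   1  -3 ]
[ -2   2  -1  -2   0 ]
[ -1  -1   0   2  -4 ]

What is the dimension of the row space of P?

Row reduce to echelon form.
R2 ← R2 + (4)·R1: [0, -4, 6, 6, 2]
R3 ← R3 − (3)·R1: [0, -2, 0, 3, -5]
R4 ← R4 + (5)·R1: [0, -4, 6, 6, 2]
R5 ← R5 + (2)·R1: [0, 0, 1, 0, 2]
R6 ← R6 + R1: [0, -2, 1, 3, -3]
R3 ← R3 − (1/2)·R2: [0, 0, -3, 0, -6]
R4 ← R4 − R2: [0, 0, 0, 0, 0]
R6 ← R6 − (1/2)·R2: [0, 0, -2, 0, -4]
R5 ← R5 + (1/3)·R3: [0, 0, 0, 0, 0]
R6 ← R6 − (2/3)·R3: [0, 0, 0, 0, 0]
Echelon form has 3 nonzero rows, so rank(P) = 3.
The row space has dimension equal to the rank: 3.

3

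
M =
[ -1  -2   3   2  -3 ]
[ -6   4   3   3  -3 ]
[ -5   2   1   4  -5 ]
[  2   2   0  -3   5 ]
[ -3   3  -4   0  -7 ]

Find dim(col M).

5

Row reduce to echelon form.
R2 ← R2 − (6)·R1: [0, 16, -15, -9, 15]
R3 ← R3 − (5)·R1: [0, 12, -14, -6, 10]
R4 ← R4 + (2)·R1: [0, -2, 6, 1, -1]
R5 ← R5 − (3)·R1: [0, 9, -13, -6, 2]
R3 ← R3 − (3/4)·R2: [0, 0, -11/4, 3/4, -5/4]
R4 ← R4 + (1/8)·R2: [0, 0, 33/8, -1/8, 7/8]
R5 ← R5 − (9/16)·R2: [0, 0, -73/16, -15/16, -103/16]
R4 ← R4 + (3/2)·R3: [0, 0, 0, 1, -1]
R5 ← R5 − (73/44)·R3: [0, 0, 0, -24/11, -48/11]
R5 ← R5 + (24/11)·R4: [0, 0, 0, 0, -72/11]
Echelon form has 5 nonzero rows, so rank(M) = 5.
The column space has dimension equal to the rank: 5.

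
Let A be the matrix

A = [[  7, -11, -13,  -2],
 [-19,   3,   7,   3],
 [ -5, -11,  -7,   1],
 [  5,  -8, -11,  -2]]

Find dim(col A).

3

Row reduce to echelon form.
R2 ← R2 + (19/7)·R1: [0, -188/7, -198/7, -17/7]
R3 ← R3 + (5/7)·R1: [0, -132/7, -114/7, -3/7]
R4 ← R4 − (5/7)·R1: [0, -1/7, -12/7, -4/7]
R3 ← R3 − (33/47)·R2: [0, 0, 168/47, 60/47]
R4 ← R4 − (1/188)·R2: [0, 0, -147/94, -105/188]
R4 ← R4 + (7/16)·R3: [0, 0, 0, 0]
Echelon form has 3 nonzero rows, so rank(A) = 3.
The column space has dimension equal to the rank: 3.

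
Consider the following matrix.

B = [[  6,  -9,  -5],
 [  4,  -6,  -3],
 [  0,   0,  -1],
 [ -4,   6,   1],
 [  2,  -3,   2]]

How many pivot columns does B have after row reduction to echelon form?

2

Row reduce to echelon form.
R2 ← R2 − (2/3)·R1: [0, 0, 1/3]
R4 ← R4 + (2/3)·R1: [0, 0, -7/3]
R5 ← R5 − (1/3)·R1: [0, 0, 11/3]
R3 ← R3 + (3)·R2: [0, 0, 0]
R4 ← R4 + (7)·R2: [0, 0, 0]
R5 ← R5 − (11)·R2: [0, 0, 0]
Echelon form has 2 nonzero rows, so rank(B) = 2.
Each nonzero row contributes one pivot column: 2 pivot columns.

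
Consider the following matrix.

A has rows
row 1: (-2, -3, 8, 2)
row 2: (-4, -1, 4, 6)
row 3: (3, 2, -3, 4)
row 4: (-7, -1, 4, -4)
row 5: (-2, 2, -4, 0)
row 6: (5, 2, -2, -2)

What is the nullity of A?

0

Row reduce to echelon form.
R2 ← R2 − (2)·R1: [0, 5, -12, 2]
R3 ← R3 + (3/2)·R1: [0, -5/2, 9, 7]
R4 ← R4 − (7/2)·R1: [0, 19/2, -24, -11]
R5 ← R5 − R1: [0, 5, -12, -2]
R6 ← R6 + (5/2)·R1: [0, -11/2, 18, 3]
R3 ← R3 + (1/2)·R2: [0, 0, 3, 8]
R4 ← R4 − (19/10)·R2: [0, 0, -6/5, -74/5]
R5 ← R5 − R2: [0, 0, 0, -4]
R6 ← R6 + (11/10)·R2: [0, 0, 24/5, 26/5]
R4 ← R4 + (2/5)·R3: [0, 0, 0, -58/5]
R6 ← R6 − (8/5)·R3: [0, 0, 0, -38/5]
R5 ← R5 − (10/29)·R4: [0, 0, 0, 0]
R6 ← R6 − (19/29)·R4: [0, 0, 0, 0]
4 nonzero rows, so rank(A) = 4.
A has 4 columns; by rank–nullity, nullity = 4 − 4 = 0.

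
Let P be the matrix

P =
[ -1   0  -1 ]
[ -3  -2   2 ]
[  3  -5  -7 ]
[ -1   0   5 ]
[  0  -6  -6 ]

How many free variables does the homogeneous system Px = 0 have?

0

Row reduce to echelon form.
R2 ← R2 − (3)·R1: [0, -2, 5]
R3 ← R3 + (3)·R1: [0, -5, -10]
R4 ← R4 − R1: [0, 0, 6]
R3 ← R3 − (5/2)·R2: [0, 0, -45/2]
R5 ← R5 − (3)·R2: [0, 0, -21]
R4 ← R4 + (4/15)·R3: [0, 0, 0]
R5 ← R5 − (14/15)·R3: [0, 0, 0]
3 nonzero rows, so rank(P) = 3.
P has 3 columns; by rank–nullity, nullity = 3 − 3 = 0.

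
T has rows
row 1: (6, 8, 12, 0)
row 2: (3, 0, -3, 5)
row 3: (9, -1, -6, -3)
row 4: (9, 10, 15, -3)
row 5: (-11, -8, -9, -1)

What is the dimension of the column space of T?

Row reduce to echelon form.
R2 ← R2 − (1/2)·R1: [0, -4, -9, 5]
R3 ← R3 − (3/2)·R1: [0, -13, -24, -3]
R4 ← R4 − (3/2)·R1: [0, -2, -3, -3]
R5 ← R5 + (11/6)·R1: [0, 20/3, 13, -1]
R3 ← R3 − (13/4)·R2: [0, 0, 21/4, -77/4]
R4 ← R4 − (1/2)·R2: [0, 0, 3/2, -11/2]
R5 ← R5 + (5/3)·R2: [0, 0, -2, 22/3]
R4 ← R4 − (2/7)·R3: [0, 0, 0, 0]
R5 ← R5 + (8/21)·R3: [0, 0, 0, 0]
Echelon form has 3 nonzero rows, so rank(T) = 3.
The column space has dimension equal to the rank: 3.

3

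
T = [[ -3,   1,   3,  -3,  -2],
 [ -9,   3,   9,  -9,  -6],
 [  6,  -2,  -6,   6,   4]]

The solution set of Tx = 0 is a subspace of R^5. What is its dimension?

4

Row reduce to echelon form.
R2 ← R2 − (3)·R1: [0, 0, 0, 0, 0]
R3 ← R3 + (2)·R1: [0, 0, 0, 0, 0]
1 nonzero row, so rank(T) = 1.
T has 5 columns; by rank–nullity, nullity = 5 − 1 = 4.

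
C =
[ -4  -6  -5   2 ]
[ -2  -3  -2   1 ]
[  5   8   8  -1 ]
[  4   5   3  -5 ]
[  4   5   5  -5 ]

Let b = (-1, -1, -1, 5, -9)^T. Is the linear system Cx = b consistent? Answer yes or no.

no

Row reduce the augmented matrix [C | b].
R2 ← R2 − (1/2)·R1: [0, 0, 1/2, 0, -1/2]
R3 ← R3 + (5/4)·R1: [0, 1/2, 7/4, 3/2, -9/4]
R4 ← R4 + R1: [0, -1, -2, -3, 4]
R5 ← R5 + R1: [0, -1, 0, -3, -10]
Swap R2 ↔ R3
R4 ← R4 + (2)·R2: [0, 0, 3/2, 0, -1/2]
R5 ← R5 + (2)·R2: [0, 0, 7/2, 0, -29/2]
R4 ← R4 − (3)·R3: [0, 0, 0, 0, 1]
R5 ← R5 − (7)·R3: [0, 0, 0, 0, -11]
R5 ← R5 + (11)·R4: [0, 0, 0, 0, 0]
The echelon form has 4 nonzero rows; the last pivot sits in the augmented column, so rank(C) = 3 but rank([C|b]) = 4.
Since the ranks differ, the system is inconsistent.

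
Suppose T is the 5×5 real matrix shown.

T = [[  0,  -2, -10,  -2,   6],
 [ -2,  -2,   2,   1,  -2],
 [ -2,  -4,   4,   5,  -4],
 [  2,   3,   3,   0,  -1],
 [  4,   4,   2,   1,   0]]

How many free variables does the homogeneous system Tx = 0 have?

2

Row reduce to echelon form.
Swap R1 ↔ R2
R3 ← R3 − R1: [0, -2, 2, 4, -2]
R4 ← R4 + R1: [0, 1, 5, 1, -3]
R5 ← R5 + (2)·R1: [0, 0, 6, 3, -4]
R3 ← R3 − R2: [0, 0, 12, 6, -8]
R4 ← R4 + (1/2)·R2: [0, 0, 0, 0, 0]
R5 ← R5 − (1/2)·R3: [0, 0, 0, 0, 0]
3 nonzero rows, so rank(T) = 3.
T has 5 columns; by rank–nullity, nullity = 5 − 3 = 2.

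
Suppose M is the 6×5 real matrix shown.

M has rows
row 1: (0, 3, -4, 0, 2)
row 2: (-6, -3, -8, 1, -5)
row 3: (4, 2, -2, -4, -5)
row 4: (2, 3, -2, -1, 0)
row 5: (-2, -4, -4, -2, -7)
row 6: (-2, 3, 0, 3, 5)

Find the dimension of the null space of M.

0

Row reduce to echelon form.
Swap R1 ↔ R2
R3 ← R3 + (2/3)·R1: [0, 0, -22/3, -10/3, -25/3]
R4 ← R4 + (1/3)·R1: [0, 2, -14/3, -2/3, -5/3]
R5 ← R5 − (1/3)·R1: [0, -3, -4/3, -7/3, -16/3]
R6 ← R6 − (1/3)·R1: [0, 4, 8/3, 8/3, 20/3]
R4 ← R4 − (2/3)·R2: [0, 0, -2, -2/3, -3]
R5 ← R5 + R2: [0, 0, -16/3, -7/3, -10/3]
R6 ← R6 − (4/3)·R2: [0, 0, 8, 8/3, 4]
R4 ← R4 − (3/11)·R3: [0, 0, 0, 8/33, -8/11]
R5 ← R5 − (8/11)·R3: [0, 0, 0, 1/11, 30/11]
R6 ← R6 + (12/11)·R3: [0, 0, 0, -32/33, -56/11]
R5 ← R5 − (3/8)·R4: [0, 0, 0, 0, 3]
R6 ← R6 + (4)·R4: [0, 0, 0, 0, -8]
R6 ← R6 + (8/3)·R5: [0, 0, 0, 0, 0]
5 nonzero rows, so rank(M) = 5.
M has 5 columns; by rank–nullity, nullity = 5 − 5 = 0.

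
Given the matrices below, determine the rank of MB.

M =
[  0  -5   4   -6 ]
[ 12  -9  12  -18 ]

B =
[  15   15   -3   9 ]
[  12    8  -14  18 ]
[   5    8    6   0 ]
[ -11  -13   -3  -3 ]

First compute MB:
[[ 26,  70, 112, -72],
 [330, 438, 216,   0]]
Now row reduce the product.
R2 ← R2 − (165/13)·R1: [0, -5856/13, -15672/13, 11880/13]
2 nonzero rows, so rank(MB) = 2.

2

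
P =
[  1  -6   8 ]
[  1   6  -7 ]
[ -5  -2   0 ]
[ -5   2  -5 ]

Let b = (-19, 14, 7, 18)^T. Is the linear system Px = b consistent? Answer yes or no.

yes

Row reduce the augmented matrix [P | b].
R2 ← R2 − R1: [0, 12, -15, 33]
R3 ← R3 + (5)·R1: [0, -32, 40, -88]
R4 ← R4 + (5)·R1: [0, -28, 35, -77]
R3 ← R3 + (8/3)·R2: [0, 0, 0, 0]
R4 ← R4 + (7/3)·R2: [0, 0, 0, 0]
The echelon form has 2 nonzero rows, and every pivot lies in the first 3 columns, so rank(P) = rank([P|b]) = 2.
The system is consistent.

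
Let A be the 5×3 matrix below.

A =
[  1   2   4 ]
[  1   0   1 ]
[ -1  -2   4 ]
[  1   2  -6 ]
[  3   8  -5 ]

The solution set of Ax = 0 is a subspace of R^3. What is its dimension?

Row reduce to echelon form.
R2 ← R2 − R1: [0, -2, -3]
R3 ← R3 + R1: [0, 0, 8]
R4 ← R4 − R1: [0, 0, -10]
R5 ← R5 − (3)·R1: [0, 2, -17]
R5 ← R5 + R2: [0, 0, -20]
R4 ← R4 + (5/4)·R3: [0, 0, 0]
R5 ← R5 + (5/2)·R3: [0, 0, 0]
3 nonzero rows, so rank(A) = 3.
A has 3 columns; by rank–nullity, nullity = 3 − 3 = 0.

0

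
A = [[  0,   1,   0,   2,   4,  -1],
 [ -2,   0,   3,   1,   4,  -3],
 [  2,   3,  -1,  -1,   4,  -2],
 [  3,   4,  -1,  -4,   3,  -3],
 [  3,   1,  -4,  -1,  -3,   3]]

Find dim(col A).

Row reduce to echelon form.
Swap R1 ↔ R2
R3 ← R3 + R1: [0, 3, 2, 0, 8, -5]
R4 ← R4 + (3/2)·R1: [0, 4, 7/2, -5/2, 9, -15/2]
R5 ← R5 + (3/2)·R1: [0, 1, 1/2, 1/2, 3, -3/2]
R3 ← R3 − (3)·R2: [0, 0, 2, -6, -4, -2]
R4 ← R4 − (4)·R2: [0, 0, 7/2, -21/2, -7, -7/2]
R5 ← R5 − R2: [0, 0, 1/2, -3/2, -1, -1/2]
R4 ← R4 − (7/4)·R3: [0, 0, 0, 0, 0, 0]
R5 ← R5 − (1/4)·R3: [0, 0, 0, 0, 0, 0]
Echelon form has 3 nonzero rows, so rank(A) = 3.
The column space has dimension equal to the rank: 3.

3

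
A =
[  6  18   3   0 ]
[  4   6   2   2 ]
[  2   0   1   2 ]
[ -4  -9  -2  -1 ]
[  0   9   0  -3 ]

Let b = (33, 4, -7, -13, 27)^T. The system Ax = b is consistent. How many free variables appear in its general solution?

2

Row reduce the augmented matrix [A | b].
R2 ← R2 − (2/3)·R1: [0, -6, 0, 2, -18]
R3 ← R3 − (1/3)·R1: [0, -6, 0, 2, -18]
R4 ← R4 + (2/3)·R1: [0, 3, 0, -1, 9]
R3 ← R3 − R2: [0, 0, 0, 0, 0]
R4 ← R4 + (1/2)·R2: [0, 0, 0, 0, 0]
R5 ← R5 + (3/2)·R2: [0, 0, 0, 0, 0]
The echelon form has 2 nonzero rows, and every pivot lies in the first 4 columns, so rank(A) = rank([A|b]) = 2.
The system is consistent.
Free variables = (unknowns) − (rank) = 4 − 2 = 2.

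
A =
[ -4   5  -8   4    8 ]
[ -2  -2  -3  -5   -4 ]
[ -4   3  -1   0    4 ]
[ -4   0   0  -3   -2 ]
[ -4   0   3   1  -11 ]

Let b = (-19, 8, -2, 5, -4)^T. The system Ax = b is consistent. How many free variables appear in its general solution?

0

Row reduce the augmented matrix [A | b].
R2 ← R2 − (1/2)·R1: [0, -9/2, 1, -7, -8, 35/2]
R3 ← R3 − R1: [0, -2, 7, -4, -4, 17]
R4 ← R4 − R1: [0, -5, 8, -7, -10, 24]
R5 ← R5 − R1: [0, -5, 11, -3, -19, 15]
R3 ← R3 − (4/9)·R2: [0, 0, 59/9, -8/9, -4/9, 83/9]
R4 ← R4 − (10/9)·R2: [0, 0, 62/9, 7/9, -10/9, 41/9]
R5 ← R5 − (10/9)·R2: [0, 0, 89/9, 43/9, -91/9, -40/9]
R4 ← R4 − (62/59)·R3: [0, 0, 0, 101/59, -38/59, -303/59]
R5 ← R5 − (89/59)·R3: [0, 0, 0, 361/59, -557/59, -1083/59]
R5 ← R5 − (361/101)·R4: [0, 0, 0, 0, -721/101, 0]
The echelon form has 5 nonzero rows, and every pivot lies in the first 5 columns, so rank(A) = rank([A|b]) = 5.
The system is consistent.
Free variables = (unknowns) − (rank) = 5 − 5 = 0.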